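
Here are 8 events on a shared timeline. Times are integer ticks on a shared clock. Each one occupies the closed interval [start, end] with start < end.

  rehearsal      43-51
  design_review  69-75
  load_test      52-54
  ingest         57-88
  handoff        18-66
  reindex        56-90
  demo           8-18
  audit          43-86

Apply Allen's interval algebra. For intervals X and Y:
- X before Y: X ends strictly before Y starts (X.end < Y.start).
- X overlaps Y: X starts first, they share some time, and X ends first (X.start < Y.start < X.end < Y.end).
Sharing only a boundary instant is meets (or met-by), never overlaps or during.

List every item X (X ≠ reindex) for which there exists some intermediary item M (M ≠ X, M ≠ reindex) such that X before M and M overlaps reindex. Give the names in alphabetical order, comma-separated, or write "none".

demo

Target reindex = [56, 90].
Intermediaries M with M overlaps reindex: audit, handoff.
Via audit — items with X before audit: demo.
Via handoff — items with X before handoff: none.
Union: demo.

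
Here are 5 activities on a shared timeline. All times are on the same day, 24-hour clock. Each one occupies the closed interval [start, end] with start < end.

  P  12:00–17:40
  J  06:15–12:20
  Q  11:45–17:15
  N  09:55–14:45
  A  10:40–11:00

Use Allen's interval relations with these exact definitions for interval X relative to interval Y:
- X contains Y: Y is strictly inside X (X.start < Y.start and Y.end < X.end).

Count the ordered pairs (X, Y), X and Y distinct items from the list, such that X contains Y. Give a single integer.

2

Checking all 20 ordered pairs for relation 'contains'; matching pairs in alphabetical order:
(J, A): J contains A ✓
(N, A): N contains A ✓
Count: 2.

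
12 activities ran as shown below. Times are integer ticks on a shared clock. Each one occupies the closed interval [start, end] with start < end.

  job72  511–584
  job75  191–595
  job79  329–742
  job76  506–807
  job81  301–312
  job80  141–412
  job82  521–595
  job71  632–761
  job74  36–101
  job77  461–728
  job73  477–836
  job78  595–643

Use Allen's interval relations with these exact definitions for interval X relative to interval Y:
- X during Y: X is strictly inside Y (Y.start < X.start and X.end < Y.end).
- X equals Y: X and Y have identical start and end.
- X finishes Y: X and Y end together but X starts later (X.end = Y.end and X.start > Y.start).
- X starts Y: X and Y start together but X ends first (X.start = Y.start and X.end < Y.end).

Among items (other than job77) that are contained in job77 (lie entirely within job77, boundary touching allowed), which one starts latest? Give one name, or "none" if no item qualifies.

Target job77 = [461, 728].
job71 [632, 761] → overlapped-by → excluded.
job72 [511, 584] → during → candidate.
job73 [477, 836] → overlapped-by → excluded.
job74 [36, 101] → before → excluded.
job75 [191, 595] → overlaps → excluded.
job76 [506, 807] → overlapped-by → excluded.
job78 [595, 643] → during → candidate.
job79 [329, 742] → contains → excluded.
job80 [141, 412] → before → excluded.
job81 [301, 312] → before → excluded.
job82 [521, 595] → during → candidate.
Among candidates, latest start is 595 → job78.

job78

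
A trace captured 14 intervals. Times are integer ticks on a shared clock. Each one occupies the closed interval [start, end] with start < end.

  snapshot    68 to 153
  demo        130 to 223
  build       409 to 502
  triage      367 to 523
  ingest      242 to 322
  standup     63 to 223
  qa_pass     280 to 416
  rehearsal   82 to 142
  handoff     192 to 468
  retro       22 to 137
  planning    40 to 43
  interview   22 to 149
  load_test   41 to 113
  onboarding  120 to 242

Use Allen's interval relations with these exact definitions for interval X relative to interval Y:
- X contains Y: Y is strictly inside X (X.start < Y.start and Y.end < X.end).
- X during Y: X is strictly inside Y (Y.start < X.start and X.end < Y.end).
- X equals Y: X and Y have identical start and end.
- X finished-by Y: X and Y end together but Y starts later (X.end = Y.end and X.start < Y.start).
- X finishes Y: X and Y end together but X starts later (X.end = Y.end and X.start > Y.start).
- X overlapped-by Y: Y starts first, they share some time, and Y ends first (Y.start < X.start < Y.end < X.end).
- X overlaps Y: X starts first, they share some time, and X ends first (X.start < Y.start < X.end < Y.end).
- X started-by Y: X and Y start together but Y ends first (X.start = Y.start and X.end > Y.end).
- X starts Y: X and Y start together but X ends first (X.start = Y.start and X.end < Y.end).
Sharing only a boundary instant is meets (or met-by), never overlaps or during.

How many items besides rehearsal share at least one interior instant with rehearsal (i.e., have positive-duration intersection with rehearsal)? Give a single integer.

Target rehearsal = [82, 142].
build [409, 502] → after → no.
demo [130, 223] → overlapped-by → counts.
handoff [192, 468] → after → no.
ingest [242, 322] → after → no.
interview [22, 149] → contains → counts.
load_test [41, 113] → overlaps → counts.
onboarding [120, 242] → overlapped-by → counts.
planning [40, 43] → before → no.
qa_pass [280, 416] → after → no.
retro [22, 137] → overlaps → counts.
snapshot [68, 153] → contains → counts.
standup [63, 223] → contains → counts.
triage [367, 523] → after → no.
Total: 7.

7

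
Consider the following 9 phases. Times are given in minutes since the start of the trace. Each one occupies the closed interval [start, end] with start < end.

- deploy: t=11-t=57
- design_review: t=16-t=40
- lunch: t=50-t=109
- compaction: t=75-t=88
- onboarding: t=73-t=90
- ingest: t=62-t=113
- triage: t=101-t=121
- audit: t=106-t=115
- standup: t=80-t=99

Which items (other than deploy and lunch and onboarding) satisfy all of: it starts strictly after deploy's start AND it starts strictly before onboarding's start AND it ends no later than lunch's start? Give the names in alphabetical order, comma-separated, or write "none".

design_review

Conditions: its start is strictly after deploy's start (X.start > t=11) AND its start is strictly before onboarding's start (X.start < t=73) AND its end is no later than lunch's start (X.end <= t=50).
audit: start t=106 > t=11? ✓; start t=106 < t=73? ✗; end t=115 <= t=50? ✗ → no.
compaction: start t=75 > t=11? ✓; start t=75 < t=73? ✗; end t=88 <= t=50? ✗ → no.
design_review: start t=16 > t=11? ✓; start t=16 < t=73? ✓; end t=40 <= t=50? ✓ → yes.
ingest: start t=62 > t=11? ✓; start t=62 < t=73? ✓; end t=113 <= t=50? ✗ → no.
standup: start t=80 > t=11? ✓; start t=80 < t=73? ✗; end t=99 <= t=50? ✗ → no.
triage: start t=101 > t=11? ✓; start t=101 < t=73? ✗; end t=121 <= t=50? ✗ → no.
Result: design_review.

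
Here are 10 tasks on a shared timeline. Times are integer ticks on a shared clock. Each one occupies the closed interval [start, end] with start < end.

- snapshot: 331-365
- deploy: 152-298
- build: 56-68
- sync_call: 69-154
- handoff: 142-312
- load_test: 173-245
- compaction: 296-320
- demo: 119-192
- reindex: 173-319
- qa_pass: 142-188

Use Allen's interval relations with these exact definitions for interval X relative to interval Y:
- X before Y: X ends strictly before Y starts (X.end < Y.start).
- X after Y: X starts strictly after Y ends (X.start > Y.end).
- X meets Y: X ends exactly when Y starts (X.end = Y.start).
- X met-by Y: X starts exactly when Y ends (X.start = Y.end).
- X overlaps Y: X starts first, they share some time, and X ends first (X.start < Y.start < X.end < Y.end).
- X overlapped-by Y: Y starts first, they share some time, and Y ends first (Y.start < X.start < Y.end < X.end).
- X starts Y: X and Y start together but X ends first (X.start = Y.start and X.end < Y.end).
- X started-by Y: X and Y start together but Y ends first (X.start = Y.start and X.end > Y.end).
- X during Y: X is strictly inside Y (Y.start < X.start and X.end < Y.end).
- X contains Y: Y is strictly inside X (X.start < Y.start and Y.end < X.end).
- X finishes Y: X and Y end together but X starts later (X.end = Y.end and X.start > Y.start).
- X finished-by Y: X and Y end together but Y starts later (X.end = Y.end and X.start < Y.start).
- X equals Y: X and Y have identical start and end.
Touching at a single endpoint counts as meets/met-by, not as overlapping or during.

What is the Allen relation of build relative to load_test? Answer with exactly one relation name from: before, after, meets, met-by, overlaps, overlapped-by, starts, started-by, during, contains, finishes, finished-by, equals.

build = [56, 68]; load_test = [173, 245].
Compare endpoints: build.start < load_test.start, build.start < load_test.end, build.end < load_test.start, build.end < load_test.end.
That pattern is 'before'.

before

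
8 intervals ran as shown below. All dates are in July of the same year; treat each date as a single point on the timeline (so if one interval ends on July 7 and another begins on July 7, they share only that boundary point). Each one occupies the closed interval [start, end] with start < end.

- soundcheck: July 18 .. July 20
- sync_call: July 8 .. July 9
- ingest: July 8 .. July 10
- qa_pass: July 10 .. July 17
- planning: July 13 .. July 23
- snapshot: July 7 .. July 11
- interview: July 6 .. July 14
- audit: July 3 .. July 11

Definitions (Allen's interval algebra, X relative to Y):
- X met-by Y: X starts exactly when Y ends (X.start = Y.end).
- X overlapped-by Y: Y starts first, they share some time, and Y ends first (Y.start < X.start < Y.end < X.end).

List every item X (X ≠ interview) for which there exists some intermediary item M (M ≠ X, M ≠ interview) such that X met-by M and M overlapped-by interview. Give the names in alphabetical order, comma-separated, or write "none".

none

Target interview = [July 6, July 14].
Intermediaries M with M overlapped-by interview: planning, qa_pass.
Via planning — items with X met-by planning: none.
Via qa_pass — items with X met-by qa_pass: none.
Union: none.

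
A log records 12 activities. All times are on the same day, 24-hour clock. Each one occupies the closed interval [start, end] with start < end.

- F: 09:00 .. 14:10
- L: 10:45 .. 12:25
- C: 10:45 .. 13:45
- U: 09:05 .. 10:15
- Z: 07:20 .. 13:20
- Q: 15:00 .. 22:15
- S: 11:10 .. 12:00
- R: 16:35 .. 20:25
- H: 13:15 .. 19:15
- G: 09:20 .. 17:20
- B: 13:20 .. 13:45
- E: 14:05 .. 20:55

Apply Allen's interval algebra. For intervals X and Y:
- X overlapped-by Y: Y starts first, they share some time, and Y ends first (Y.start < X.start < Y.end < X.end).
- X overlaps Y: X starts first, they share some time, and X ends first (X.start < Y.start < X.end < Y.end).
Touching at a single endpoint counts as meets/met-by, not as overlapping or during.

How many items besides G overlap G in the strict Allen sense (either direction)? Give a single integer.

7

Target G = [09:20, 17:20].
B [13:20, 13:45] → during → no.
C [10:45, 13:45] → during → no.
E [14:05, 20:55] → overlapped-by → counts.
F [09:00, 14:10] → overlaps → counts.
H [13:15, 19:15] → overlapped-by → counts.
L [10:45, 12:25] → during → no.
Q [15:00, 22:15] → overlapped-by → counts.
R [16:35, 20:25] → overlapped-by → counts.
S [11:10, 12:00] → during → no.
U [09:05, 10:15] → overlaps → counts.
Z [07:20, 13:20] → overlaps → counts.
Total: 7.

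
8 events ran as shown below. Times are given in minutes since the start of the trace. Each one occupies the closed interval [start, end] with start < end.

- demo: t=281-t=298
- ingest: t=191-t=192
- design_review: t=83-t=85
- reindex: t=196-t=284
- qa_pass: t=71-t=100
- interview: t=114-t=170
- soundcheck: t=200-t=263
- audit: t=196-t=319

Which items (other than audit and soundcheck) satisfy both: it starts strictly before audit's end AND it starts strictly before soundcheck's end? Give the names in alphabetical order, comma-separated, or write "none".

Conditions: its start is strictly before audit's end (X.start < t=319) AND its start is strictly before soundcheck's end (X.start < t=263).
demo: start t=281 < t=319? ✓; start t=281 < t=263? ✗ → no.
design_review: start t=83 < t=319? ✓; start t=83 < t=263? ✓ → yes.
ingest: start t=191 < t=319? ✓; start t=191 < t=263? ✓ → yes.
interview: start t=114 < t=319? ✓; start t=114 < t=263? ✓ → yes.
qa_pass: start t=71 < t=319? ✓; start t=71 < t=263? ✓ → yes.
reindex: start t=196 < t=319? ✓; start t=196 < t=263? ✓ → yes.
Result: design_review, ingest, interview, qa_pass, reindex.

design_review, ingest, interview, qa_pass, reindex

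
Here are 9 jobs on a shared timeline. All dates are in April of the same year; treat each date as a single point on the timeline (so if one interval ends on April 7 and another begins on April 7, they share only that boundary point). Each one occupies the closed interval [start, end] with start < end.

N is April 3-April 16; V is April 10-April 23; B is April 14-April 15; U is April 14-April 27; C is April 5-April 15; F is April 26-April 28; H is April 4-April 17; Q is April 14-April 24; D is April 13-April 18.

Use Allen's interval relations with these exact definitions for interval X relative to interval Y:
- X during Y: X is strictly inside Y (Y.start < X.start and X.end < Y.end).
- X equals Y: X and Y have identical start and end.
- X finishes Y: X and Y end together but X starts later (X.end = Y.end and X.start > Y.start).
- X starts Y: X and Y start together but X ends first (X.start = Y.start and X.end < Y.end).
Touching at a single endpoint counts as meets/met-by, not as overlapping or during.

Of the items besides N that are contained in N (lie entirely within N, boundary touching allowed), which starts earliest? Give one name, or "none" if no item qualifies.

Target N = [April 3, April 16].
B [April 14, April 15] → during → candidate.
C [April 5, April 15] → during → candidate.
D [April 13, April 18] → overlapped-by → excluded.
F [April 26, April 28] → after → excluded.
H [April 4, April 17] → overlapped-by → excluded.
Q [April 14, April 24] → overlapped-by → excluded.
U [April 14, April 27] → overlapped-by → excluded.
V [April 10, April 23] → overlapped-by → excluded.
Among candidates, earliest start is April 5 → C.

C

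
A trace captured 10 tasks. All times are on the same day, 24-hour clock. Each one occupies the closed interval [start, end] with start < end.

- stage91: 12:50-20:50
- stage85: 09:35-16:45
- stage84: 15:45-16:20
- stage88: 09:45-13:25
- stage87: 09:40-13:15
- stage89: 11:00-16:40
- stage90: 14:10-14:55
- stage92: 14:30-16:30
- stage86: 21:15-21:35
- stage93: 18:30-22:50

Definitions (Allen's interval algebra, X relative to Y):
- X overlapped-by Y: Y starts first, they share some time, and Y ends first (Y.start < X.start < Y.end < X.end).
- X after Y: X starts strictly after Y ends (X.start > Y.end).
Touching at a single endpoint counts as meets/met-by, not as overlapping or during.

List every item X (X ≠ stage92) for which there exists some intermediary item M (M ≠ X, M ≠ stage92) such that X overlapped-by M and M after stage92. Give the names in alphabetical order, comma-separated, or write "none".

Target stage92 = [14:30, 16:30].
Intermediaries M with M after stage92: stage86, stage93.
Via stage86 — items with X overlapped-by stage86: none.
Via stage93 — items with X overlapped-by stage93: none.
Union: none.

none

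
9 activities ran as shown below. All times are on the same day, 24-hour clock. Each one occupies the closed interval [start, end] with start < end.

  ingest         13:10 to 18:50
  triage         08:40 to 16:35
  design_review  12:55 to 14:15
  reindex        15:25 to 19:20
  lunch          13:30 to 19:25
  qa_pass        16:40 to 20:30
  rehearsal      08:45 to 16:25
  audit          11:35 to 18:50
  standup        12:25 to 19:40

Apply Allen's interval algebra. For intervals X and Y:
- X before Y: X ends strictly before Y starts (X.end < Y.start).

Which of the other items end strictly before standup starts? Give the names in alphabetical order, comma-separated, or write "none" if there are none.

Target standup = [12:25, 19:40].
audit [11:35, 18:50] → overlaps → no.
design_review [12:55, 14:15] → during → no.
ingest [13:10, 18:50] → during → no.
lunch [13:30, 19:25] → during → no.
qa_pass [16:40, 20:30] → overlapped-by → no.
rehearsal [08:45, 16:25] → overlaps → no.
reindex [15:25, 19:20] → during → no.
triage [08:40, 16:35] → overlaps → no.
Result: none.

none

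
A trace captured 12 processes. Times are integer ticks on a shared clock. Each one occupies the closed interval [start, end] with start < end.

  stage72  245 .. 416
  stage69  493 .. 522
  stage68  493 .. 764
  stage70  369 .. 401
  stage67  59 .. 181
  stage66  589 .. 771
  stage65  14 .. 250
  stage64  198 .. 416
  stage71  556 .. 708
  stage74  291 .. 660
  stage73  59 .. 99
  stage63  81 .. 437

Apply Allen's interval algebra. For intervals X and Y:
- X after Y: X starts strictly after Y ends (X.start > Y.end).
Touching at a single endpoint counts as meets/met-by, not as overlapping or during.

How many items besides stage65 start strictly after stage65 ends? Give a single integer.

Target stage65 = [14, 250].
stage63 [81, 437] → overlapped-by → no.
stage64 [198, 416] → overlapped-by → no.
stage66 [589, 771] → after → counts.
stage67 [59, 181] → during → no.
stage68 [493, 764] → after → counts.
stage69 [493, 522] → after → counts.
stage70 [369, 401] → after → counts.
stage71 [556, 708] → after → counts.
stage72 [245, 416] → overlapped-by → no.
stage73 [59, 99] → during → no.
stage74 [291, 660] → after → counts.
Total: 6.

6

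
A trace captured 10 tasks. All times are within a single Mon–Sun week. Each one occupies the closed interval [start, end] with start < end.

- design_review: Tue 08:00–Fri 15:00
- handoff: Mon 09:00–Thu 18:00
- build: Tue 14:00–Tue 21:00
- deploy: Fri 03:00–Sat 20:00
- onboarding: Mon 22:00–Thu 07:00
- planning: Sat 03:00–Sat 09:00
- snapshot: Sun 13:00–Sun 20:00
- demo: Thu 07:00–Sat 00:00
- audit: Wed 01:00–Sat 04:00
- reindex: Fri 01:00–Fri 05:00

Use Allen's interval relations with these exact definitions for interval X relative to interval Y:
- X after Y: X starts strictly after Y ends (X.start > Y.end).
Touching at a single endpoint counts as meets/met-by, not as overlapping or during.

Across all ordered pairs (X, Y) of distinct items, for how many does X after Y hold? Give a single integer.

Checking all 90 ordered pairs for relation 'after'; matching pairs in alphabetical order:
(audit, build): audit after build ✓
(demo, build): demo after build ✓
(deploy, build): deploy after build ✓
(deploy, handoff): deploy after handoff ✓
(deploy, onboarding): deploy after onboarding ✓
(planning, build): planning after build ✓
(planning, demo): planning after demo ✓
(planning, design_review): planning after design_review ✓
(planning, handoff): planning after handoff ✓
(planning, onboarding): planning after onboarding ✓
(planning, reindex): planning after reindex ✓
(reindex, build): reindex after build ✓
(reindex, handoff): reindex after handoff ✓
(reindex, onboarding): reindex after onboarding ✓
(snapshot, audit): snapshot after audit ✓
(snapshot, build): snapshot after build ✓
(snapshot, demo): snapshot after demo ✓
(snapshot, deploy): snapshot after deploy ✓
(snapshot, design_review): snapshot after design_review ✓
(snapshot, handoff): snapshot after handoff ✓
(snapshot, onboarding): snapshot after onboarding ✓
(snapshot, planning): snapshot after planning ✓
(snapshot, reindex): snapshot after reindex ✓
Count: 23.

23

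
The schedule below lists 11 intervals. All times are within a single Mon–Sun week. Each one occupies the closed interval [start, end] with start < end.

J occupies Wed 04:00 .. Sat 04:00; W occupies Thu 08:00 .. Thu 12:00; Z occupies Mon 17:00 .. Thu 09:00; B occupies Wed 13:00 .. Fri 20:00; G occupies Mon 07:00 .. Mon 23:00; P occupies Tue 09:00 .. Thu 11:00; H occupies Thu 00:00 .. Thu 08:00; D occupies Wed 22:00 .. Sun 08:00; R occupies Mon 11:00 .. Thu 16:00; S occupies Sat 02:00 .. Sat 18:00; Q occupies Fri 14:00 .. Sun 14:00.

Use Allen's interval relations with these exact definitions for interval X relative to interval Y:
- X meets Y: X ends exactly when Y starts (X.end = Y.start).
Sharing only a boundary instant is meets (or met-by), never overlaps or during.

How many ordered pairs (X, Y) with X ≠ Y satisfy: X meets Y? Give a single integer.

Checking all 110 ordered pairs for relation 'meets'; matching pairs in alphabetical order:
(H, W): H meets W ✓
Count: 1.

1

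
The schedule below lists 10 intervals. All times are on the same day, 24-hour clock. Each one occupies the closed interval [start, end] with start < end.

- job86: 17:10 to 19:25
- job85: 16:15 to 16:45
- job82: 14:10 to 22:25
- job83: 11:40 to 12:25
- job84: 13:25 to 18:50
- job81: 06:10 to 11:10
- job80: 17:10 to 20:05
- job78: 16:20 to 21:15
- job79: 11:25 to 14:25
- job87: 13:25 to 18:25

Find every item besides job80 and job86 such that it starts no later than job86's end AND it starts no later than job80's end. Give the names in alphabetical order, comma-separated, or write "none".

Conditions: its start is no later than job86's end (X.start <= 19:25) AND its start is no later than job80's end (X.start <= 20:05).
job78: start 16:20 <= 19:25? ✓; start 16:20 <= 20:05? ✓ → yes.
job79: start 11:25 <= 19:25? ✓; start 11:25 <= 20:05? ✓ → yes.
job81: start 06:10 <= 19:25? ✓; start 06:10 <= 20:05? ✓ → yes.
job82: start 14:10 <= 19:25? ✓; start 14:10 <= 20:05? ✓ → yes.
job83: start 11:40 <= 19:25? ✓; start 11:40 <= 20:05? ✓ → yes.
job84: start 13:25 <= 19:25? ✓; start 13:25 <= 20:05? ✓ → yes.
job85: start 16:15 <= 19:25? ✓; start 16:15 <= 20:05? ✓ → yes.
job87: start 13:25 <= 19:25? ✓; start 13:25 <= 20:05? ✓ → yes.
Result: job78, job79, job81, job82, job83, job84, job85, job87.

job78, job79, job81, job82, job83, job84, job85, job87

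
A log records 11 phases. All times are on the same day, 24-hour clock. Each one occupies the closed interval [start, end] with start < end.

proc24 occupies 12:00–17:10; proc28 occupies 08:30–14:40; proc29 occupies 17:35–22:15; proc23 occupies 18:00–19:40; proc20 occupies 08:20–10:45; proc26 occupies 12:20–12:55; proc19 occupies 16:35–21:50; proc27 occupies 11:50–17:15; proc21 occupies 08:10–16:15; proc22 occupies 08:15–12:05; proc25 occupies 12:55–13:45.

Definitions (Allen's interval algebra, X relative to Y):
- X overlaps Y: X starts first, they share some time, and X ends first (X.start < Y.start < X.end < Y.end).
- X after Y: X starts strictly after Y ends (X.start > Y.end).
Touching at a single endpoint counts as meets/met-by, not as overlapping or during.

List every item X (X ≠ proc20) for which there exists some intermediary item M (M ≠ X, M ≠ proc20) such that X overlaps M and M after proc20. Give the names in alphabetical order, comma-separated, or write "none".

Target proc20 = [08:20, 10:45].
Intermediaries M with M after proc20: proc19, proc23, proc24, proc25, proc26, proc27, proc29.
Via proc19 — items with X overlaps proc19: proc24, proc27.
Via proc23 — items with X overlaps proc23: none.
Via proc24 — items with X overlaps proc24: proc21, proc22, proc28.
Via proc25 — items with X overlaps proc25: none.
Via proc26 — items with X overlaps proc26: none.
Via proc27 — items with X overlaps proc27: proc21, proc22, proc28.
Via proc29 — items with X overlaps proc29: proc19.
Union: proc19, proc21, proc22, proc24, proc27, proc28.

proc19, proc21, proc22, proc24, proc27, proc28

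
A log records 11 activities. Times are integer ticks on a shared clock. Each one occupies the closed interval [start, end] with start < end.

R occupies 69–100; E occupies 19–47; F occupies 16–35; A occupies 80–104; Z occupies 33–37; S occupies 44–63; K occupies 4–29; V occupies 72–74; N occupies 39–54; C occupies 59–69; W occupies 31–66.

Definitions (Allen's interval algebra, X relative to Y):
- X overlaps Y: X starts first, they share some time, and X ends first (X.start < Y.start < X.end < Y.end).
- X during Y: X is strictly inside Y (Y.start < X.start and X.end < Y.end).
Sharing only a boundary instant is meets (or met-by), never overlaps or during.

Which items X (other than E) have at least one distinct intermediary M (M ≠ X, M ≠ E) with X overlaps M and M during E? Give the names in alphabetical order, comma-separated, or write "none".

F

Target E = [19, 47].
Intermediaries M with M during E: Z.
Via Z — items with X overlaps Z: F.
Union: F.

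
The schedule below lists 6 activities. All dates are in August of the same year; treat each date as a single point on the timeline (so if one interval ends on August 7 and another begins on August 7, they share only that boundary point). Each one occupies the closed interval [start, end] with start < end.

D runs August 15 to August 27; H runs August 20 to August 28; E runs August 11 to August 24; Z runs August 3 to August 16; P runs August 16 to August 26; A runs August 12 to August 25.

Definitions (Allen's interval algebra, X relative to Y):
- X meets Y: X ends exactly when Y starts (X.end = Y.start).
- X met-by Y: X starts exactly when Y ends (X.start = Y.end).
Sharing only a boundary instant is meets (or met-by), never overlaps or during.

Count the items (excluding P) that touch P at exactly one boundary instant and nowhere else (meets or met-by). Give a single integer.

1

Target P = [August 16, August 26].
A [August 12, August 25] → overlaps → no.
D [August 15, August 27] → contains → no.
E [August 11, August 24] → overlaps → no.
H [August 20, August 28] → overlapped-by → no.
Z [August 3, August 16] → meets → counts.
Total: 1.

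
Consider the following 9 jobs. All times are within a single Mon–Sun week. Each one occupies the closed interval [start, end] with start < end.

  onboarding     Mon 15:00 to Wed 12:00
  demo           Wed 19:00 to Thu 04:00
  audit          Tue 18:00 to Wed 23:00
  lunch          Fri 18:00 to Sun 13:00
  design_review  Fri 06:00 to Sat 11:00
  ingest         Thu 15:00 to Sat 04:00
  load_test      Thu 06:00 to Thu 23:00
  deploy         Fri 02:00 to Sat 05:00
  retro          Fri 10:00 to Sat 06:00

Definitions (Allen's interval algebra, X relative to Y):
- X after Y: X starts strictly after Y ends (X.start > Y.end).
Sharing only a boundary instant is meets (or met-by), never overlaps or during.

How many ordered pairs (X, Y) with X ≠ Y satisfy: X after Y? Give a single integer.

23

Checking all 72 ordered pairs for relation 'after'; matching pairs in alphabetical order:
(demo, onboarding): demo after onboarding ✓
(deploy, audit): deploy after audit ✓
(deploy, demo): deploy after demo ✓
(deploy, load_test): deploy after load_test ✓
(deploy, onboarding): deploy after onboarding ✓
(design_review, audit): design_review after audit ✓
(design_review, demo): design_review after demo ✓
(design_review, load_test): design_review after load_test ✓
(design_review, onboarding): design_review after onboarding ✓
(ingest, audit): ingest after audit ✓
(ingest, demo): ingest after demo ✓
(ingest, onboarding): ingest after onboarding ✓
(load_test, audit): load_test after audit ✓
(load_test, demo): load_test after demo ✓
(load_test, onboarding): load_test after onboarding ✓
(lunch, audit): lunch after audit ✓
(lunch, demo): lunch after demo ✓
(lunch, load_test): lunch after load_test ✓
(lunch, onboarding): lunch after onboarding ✓
(retro, audit): retro after audit ✓
(retro, demo): retro after demo ✓
(retro, load_test): retro after load_test ✓
(retro, onboarding): retro after onboarding ✓
Count: 23.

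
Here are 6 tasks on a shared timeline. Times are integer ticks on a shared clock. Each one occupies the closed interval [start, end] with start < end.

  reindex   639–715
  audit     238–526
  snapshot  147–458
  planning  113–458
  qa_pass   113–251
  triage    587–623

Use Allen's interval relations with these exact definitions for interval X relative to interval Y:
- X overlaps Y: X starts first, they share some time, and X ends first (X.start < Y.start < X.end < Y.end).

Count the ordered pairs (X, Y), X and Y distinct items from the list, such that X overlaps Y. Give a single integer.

Checking all 30 ordered pairs for relation 'overlaps'; matching pairs in alphabetical order:
(planning, audit): planning overlaps audit ✓
(qa_pass, audit): qa_pass overlaps audit ✓
(qa_pass, snapshot): qa_pass overlaps snapshot ✓
(snapshot, audit): snapshot overlaps audit ✓
Count: 4.

4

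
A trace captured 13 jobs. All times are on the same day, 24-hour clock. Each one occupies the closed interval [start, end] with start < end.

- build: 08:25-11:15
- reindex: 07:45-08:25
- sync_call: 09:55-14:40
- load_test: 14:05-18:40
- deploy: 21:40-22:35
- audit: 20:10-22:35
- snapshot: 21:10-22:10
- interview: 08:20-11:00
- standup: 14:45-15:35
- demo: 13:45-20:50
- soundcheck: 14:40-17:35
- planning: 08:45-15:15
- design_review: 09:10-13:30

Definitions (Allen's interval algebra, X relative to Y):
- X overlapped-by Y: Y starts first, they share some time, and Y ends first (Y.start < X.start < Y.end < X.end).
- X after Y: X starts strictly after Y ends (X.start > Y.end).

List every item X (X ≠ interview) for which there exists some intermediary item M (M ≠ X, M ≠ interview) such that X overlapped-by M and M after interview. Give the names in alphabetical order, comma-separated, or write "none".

audit, deploy

Target interview = [08:20, 11:00].
Intermediaries M with M after interview: audit, demo, deploy, load_test, snapshot, soundcheck, standup.
Via audit — items with X overlapped-by audit: none.
Via demo — items with X overlapped-by demo: audit.
Via deploy — items with X overlapped-by deploy: none.
Via load_test — items with X overlapped-by load_test: none.
Via snapshot — items with X overlapped-by snapshot: deploy.
Via soundcheck — items with X overlapped-by soundcheck: none.
Via standup — items with X overlapped-by standup: none.
Union: audit, deploy.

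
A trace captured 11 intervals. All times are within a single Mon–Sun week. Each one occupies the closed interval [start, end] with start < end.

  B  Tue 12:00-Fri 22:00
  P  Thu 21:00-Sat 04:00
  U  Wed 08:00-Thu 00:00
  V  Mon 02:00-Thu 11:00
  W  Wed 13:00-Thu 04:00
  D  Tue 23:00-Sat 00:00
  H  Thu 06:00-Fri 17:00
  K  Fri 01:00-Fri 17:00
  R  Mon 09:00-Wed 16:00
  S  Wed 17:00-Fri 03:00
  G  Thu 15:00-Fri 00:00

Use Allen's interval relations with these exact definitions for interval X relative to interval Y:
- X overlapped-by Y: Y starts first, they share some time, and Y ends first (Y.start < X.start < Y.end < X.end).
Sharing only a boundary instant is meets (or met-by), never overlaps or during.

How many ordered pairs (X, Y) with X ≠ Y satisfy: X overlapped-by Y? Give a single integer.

Checking all 110 ordered pairs for relation 'overlapped-by'; matching pairs in alphabetical order:
(B, R): B overlapped-by R ✓
(B, V): B overlapped-by V ✓
(D, B): D overlapped-by B ✓
(D, R): D overlapped-by R ✓
(D, V): D overlapped-by V ✓
(H, S): H overlapped-by S ✓
(H, V): H overlapped-by V ✓
(K, S): K overlapped-by S ✓
(P, B): P overlapped-by B ✓
(P, D): P overlapped-by D ✓
(P, G): P overlapped-by G ✓
(P, H): P overlapped-by H ✓
(P, S): P overlapped-by S ✓
(S, U): S overlapped-by U ✓
(S, V): S overlapped-by V ✓
(S, W): S overlapped-by W ✓
(U, R): U overlapped-by R ✓
(W, R): W overlapped-by R ✓
(W, U): W overlapped-by U ✓
Count: 19.

19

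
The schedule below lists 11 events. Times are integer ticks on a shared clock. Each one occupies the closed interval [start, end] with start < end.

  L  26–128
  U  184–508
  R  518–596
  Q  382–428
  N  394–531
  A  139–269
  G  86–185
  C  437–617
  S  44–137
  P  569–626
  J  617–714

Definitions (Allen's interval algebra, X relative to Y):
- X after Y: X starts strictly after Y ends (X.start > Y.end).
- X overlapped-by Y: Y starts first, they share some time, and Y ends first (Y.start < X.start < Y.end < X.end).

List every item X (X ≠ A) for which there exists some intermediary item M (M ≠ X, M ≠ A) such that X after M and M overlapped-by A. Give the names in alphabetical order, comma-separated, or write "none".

J, P, R

Target A = [139, 269].
Intermediaries M with M overlapped-by A: U.
Via U — items with X after U: J, P, R.
Union: J, P, R.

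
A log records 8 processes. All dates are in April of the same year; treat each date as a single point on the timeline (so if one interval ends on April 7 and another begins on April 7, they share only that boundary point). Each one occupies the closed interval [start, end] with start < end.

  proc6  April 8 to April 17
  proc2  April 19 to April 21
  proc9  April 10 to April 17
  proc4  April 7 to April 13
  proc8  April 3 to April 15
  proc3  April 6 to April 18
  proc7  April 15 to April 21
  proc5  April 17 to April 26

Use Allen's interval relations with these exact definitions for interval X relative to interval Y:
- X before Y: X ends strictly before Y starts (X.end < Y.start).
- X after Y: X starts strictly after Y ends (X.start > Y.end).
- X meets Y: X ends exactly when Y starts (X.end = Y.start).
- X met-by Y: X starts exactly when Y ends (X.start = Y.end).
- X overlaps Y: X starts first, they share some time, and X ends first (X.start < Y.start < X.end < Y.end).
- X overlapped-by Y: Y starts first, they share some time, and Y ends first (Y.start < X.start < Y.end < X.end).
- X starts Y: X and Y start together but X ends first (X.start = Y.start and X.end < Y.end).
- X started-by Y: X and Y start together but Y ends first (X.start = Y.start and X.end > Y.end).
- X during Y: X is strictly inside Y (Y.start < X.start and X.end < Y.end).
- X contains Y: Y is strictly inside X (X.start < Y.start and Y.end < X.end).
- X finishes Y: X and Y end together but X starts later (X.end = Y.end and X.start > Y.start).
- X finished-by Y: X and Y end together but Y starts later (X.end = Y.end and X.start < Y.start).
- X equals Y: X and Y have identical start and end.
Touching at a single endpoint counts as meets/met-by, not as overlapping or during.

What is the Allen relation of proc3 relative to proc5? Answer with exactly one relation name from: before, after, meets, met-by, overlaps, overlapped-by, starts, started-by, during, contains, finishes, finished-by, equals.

proc3 = [April 6, April 18]; proc5 = [April 17, April 26].
Compare endpoints: proc3.start < proc5.start, proc3.start < proc5.end, proc3.end > proc5.start, proc3.end < proc5.end.
That pattern is 'overlaps'.

overlaps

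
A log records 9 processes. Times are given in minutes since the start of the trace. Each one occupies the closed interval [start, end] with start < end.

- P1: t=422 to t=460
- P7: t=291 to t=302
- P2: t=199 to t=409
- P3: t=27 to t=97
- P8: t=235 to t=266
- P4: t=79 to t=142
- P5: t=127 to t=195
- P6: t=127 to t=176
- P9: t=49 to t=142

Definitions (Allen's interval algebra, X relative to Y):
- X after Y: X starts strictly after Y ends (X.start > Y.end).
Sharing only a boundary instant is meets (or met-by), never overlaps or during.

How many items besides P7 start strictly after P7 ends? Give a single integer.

1

Target P7 = [t=291, t=302].
P1 [t=422, t=460] → after → counts.
P2 [t=199, t=409] → contains → no.
P3 [t=27, t=97] → before → no.
P4 [t=79, t=142] → before → no.
P5 [t=127, t=195] → before → no.
P6 [t=127, t=176] → before → no.
P8 [t=235, t=266] → before → no.
P9 [t=49, t=142] → before → no.
Total: 1.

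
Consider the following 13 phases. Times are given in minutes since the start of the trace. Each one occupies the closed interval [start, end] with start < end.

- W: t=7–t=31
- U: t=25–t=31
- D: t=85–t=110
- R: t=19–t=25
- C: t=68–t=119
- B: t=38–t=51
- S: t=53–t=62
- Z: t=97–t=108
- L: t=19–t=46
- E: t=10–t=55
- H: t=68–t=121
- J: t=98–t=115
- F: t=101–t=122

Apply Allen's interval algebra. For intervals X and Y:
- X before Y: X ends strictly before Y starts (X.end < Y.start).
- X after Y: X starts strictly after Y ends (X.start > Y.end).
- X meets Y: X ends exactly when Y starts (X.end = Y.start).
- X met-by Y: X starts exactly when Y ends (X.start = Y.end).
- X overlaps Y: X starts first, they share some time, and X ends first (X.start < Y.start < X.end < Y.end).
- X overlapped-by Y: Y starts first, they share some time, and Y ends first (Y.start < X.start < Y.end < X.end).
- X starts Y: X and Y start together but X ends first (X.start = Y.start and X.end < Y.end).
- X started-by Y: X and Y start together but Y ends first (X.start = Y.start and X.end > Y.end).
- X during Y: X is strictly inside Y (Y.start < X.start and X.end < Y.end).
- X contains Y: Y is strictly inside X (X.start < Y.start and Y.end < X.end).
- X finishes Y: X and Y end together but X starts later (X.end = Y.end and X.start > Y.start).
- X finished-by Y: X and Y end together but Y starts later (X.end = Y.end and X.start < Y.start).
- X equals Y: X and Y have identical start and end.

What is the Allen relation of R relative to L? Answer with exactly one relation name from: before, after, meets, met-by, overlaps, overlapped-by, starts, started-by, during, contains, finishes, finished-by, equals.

starts

R = [t=19, t=25]; L = [t=19, t=46].
Compare endpoints: R.start = L.start, R.start < L.end, R.end > L.start, R.end < L.end.
That pattern is 'starts'.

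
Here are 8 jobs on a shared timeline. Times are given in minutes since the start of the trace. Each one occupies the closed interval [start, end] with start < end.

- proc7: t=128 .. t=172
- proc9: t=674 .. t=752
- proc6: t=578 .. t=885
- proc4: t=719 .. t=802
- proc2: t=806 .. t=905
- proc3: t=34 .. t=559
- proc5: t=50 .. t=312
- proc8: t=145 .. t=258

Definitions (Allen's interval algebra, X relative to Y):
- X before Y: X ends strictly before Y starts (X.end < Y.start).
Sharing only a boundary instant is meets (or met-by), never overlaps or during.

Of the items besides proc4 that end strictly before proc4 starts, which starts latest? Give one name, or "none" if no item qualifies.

Target proc4 = [t=719, t=802].
proc2 [t=806, t=905] → after → excluded.
proc3 [t=34, t=559] → before → candidate.
proc5 [t=50, t=312] → before → candidate.
proc6 [t=578, t=885] → contains → excluded.
proc7 [t=128, t=172] → before → candidate.
proc8 [t=145, t=258] → before → candidate.
proc9 [t=674, t=752] → overlaps → excluded.
Among candidates, latest start is t=145 → proc8.

proc8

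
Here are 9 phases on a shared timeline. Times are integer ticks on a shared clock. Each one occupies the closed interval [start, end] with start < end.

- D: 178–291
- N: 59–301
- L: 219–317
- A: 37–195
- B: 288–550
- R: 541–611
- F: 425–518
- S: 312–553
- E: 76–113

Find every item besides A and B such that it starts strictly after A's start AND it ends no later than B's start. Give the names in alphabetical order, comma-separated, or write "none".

Conditions: its start is strictly after A's start (X.start > 37) AND its end is no later than B's start (X.end <= 288).
D: start 178 > 37? ✓; end 291 <= 288? ✗ → no.
E: start 76 > 37? ✓; end 113 <= 288? ✓ → yes.
F: start 425 > 37? ✓; end 518 <= 288? ✗ → no.
L: start 219 > 37? ✓; end 317 <= 288? ✗ → no.
N: start 59 > 37? ✓; end 301 <= 288? ✗ → no.
R: start 541 > 37? ✓; end 611 <= 288? ✗ → no.
S: start 312 > 37? ✓; end 553 <= 288? ✗ → no.
Result: E.

E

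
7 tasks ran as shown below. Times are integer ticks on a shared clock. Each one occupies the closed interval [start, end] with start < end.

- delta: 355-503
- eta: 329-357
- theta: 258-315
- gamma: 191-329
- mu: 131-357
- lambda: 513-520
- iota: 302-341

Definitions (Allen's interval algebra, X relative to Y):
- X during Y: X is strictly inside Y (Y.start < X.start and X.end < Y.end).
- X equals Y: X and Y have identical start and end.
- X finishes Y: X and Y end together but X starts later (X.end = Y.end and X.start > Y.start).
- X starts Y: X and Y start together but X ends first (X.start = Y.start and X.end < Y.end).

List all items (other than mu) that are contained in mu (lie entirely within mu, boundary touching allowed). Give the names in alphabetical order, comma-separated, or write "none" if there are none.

Target mu = [131, 357].
delta [355, 503] → overlapped-by → no.
eta [329, 357] → finishes → yes.
gamma [191, 329] → during → yes.
iota [302, 341] → during → yes.
lambda [513, 520] → after → no.
theta [258, 315] → during → yes.
Result: eta, gamma, iota, theta.

eta, gamma, iota, theta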